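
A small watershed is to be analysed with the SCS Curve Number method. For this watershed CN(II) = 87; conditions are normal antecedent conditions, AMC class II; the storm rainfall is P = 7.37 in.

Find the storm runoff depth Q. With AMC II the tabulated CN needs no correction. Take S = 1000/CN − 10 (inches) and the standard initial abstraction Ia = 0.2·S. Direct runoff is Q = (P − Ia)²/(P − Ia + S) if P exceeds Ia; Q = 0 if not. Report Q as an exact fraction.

AMC II — tabulated CN = 87 applies directly.
Max retention: S = 1000/87 − 10 = 130/87 in (≈ 1.494 in)
Ia = 0.2·(130/87) = 26/87 in ≈ 0.299 in
P − Ia = 7.370 − 0.299 = 61519/8700 ≈ 7.071 in (> 0, runoff occurs)
Q: (61519/8700)² ÷ (74519/8700) = 3784587361/648315300 in (≈ 5.838 in)

Q = 3784587361/648315300 in ≈ 5.838 in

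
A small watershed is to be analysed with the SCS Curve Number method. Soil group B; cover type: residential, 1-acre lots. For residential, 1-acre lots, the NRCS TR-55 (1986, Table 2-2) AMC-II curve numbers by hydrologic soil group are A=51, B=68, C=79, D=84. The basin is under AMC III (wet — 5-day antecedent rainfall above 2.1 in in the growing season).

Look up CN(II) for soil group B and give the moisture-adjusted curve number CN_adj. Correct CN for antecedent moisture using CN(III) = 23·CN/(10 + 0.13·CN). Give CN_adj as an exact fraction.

NRCS table: residential, 1-acre lots, soil group B → CN(II) = 68
CN(III) from CN(II)=68: (23·68)/(10 + 0.13·68) = 39100/471 ≈ 83.015

CN_adj = 39100/471 ≈ 83.015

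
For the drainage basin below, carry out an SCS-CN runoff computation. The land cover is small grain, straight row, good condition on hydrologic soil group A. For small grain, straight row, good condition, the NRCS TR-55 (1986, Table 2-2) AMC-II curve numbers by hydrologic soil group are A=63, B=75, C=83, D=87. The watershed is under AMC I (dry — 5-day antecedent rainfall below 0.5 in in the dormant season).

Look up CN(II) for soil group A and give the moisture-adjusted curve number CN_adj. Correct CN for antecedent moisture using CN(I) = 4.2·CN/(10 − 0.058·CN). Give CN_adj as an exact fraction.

NRCS table: small grain, straight row, good condition, soil group A → CN(II) = 63
CN(I) from CN(II)=63: (4.2·63)/(10 − 0.058·63) = 132300/3173 ≈ 41.696

CN_adj = 132300/3173 ≈ 41.696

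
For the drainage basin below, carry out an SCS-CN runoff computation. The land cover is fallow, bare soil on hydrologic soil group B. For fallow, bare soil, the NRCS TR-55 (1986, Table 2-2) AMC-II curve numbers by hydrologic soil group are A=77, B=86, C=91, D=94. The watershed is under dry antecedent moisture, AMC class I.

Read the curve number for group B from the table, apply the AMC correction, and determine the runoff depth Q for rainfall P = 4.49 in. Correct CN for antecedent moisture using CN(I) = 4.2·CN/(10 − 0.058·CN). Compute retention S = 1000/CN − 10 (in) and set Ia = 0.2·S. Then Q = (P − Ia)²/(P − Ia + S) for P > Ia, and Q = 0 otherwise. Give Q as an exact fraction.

NRCS table: fallow, bare soil, soil group B → CN(II) = 86
CN(I) from CN(II)=86: (4.2·86)/(10 − 0.058·86) = 12900/179 ≈ 72.067
S = 1000/(12900/179) − 10 = 500/129 in ≈ 3.876 in
Initial abstraction Ia = S/5 = (500/129)/5 = 100/129 ≈ 0.775 in
P − Ia = 4.490 − 0.775 = 47921/12900 ≈ 3.715 in (> 0, runoff occurs)
Q = (47921/12900)²/((47921/12900) + 500/129) = (2296422241/166410000)/(97921/12900) = 2296422241/1263180900 in ≈ 1.818 in

Q = 2296422241/1263180900 in ≈ 1.818 in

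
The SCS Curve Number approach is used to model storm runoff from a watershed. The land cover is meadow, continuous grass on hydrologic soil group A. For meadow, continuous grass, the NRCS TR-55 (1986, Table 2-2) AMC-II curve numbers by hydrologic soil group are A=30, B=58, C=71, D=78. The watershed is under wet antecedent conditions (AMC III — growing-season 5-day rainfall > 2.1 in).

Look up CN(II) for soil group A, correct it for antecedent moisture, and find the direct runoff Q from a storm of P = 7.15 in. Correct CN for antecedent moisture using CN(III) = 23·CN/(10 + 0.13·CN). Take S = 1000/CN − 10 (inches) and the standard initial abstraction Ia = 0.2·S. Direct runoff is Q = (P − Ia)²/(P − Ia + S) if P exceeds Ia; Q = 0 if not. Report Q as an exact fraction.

Q = 49942489/29072460 in ≈ 1.718 in

NRCS table: meadow, continuous grass, soil group A → CN(II) = 30
CN(III) from CN(II)=30: (23·30)/(10 + 0.13·30) = 6900/139 ≈ 49.640
Retention S: 1000/CN − 10 with CN=49.640 → S = 700/69 ≈ 10.145 in
Ia = 0.2S: 0.2·10.145 = 2.029 in (exactly 140/69)
Excess rainfall: 7.150 − 2.029 = 5.121 in; P > Ia so Q > 0
Q = (7067/1380)²/((7067/1380) + 700/69) = (49942489/1904400)/(21067/1380) = 49942489/29072460 in ≈ 1.718 in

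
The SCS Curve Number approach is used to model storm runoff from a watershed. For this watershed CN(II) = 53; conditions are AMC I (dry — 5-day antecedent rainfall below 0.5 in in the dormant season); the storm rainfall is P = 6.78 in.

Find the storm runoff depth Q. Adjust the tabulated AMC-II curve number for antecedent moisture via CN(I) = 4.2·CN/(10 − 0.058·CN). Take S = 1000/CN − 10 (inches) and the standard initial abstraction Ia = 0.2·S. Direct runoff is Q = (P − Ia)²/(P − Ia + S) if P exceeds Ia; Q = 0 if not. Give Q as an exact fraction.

Q = 20251282249/73308134550 in ≈ 0.276 in

CN(I) from CN(II)=53: (4.2·53)/(10 − 0.058·53) = 111300/3463 ≈ 32.140
S = 1000/(111300/3463) − 10 = 23500/1113 in ≈ 21.114 in
Initial abstraction Ia = S/5 = (23500/1113)/5 = 4700/1113 ≈ 4.223 in
Since P=6.780 > Ia=4.223: effective rainfall P−Ia = 142307/55650 in
Runoff Q = (P−Ia)²/(P−Ia+S) = (2.557)²/(2.557+21.114) = 20251282249/73308134550 ≈ 0.276 in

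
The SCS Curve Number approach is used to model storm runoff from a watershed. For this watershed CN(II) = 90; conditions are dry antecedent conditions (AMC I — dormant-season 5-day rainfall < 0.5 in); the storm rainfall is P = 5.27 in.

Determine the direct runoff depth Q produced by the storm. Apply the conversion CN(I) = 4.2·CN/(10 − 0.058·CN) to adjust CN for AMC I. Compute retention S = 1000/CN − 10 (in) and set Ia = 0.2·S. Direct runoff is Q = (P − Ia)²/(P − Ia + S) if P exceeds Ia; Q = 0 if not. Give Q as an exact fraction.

Adjust CN=90 to AMC I: 4.2·90/(10 − 0.058·90) → 378 ÷ (239/50) = 18900/239 ≈ 79.079
S = 1000/(18900/239) − 10 = 500/189 in ≈ 2.646 in
Ia = 0.2S: 0.2·2.646 = 0.529 in (exactly 100/189)
Excess rainfall: 5.270 − 0.529 = 4.741 in; P > Ia so Q > 0
Q: (89603/18900)² ÷ (139603/18900) = 8028697609/2638496700 in (≈ 3.043 in)

Q = 8028697609/2638496700 in ≈ 3.043 in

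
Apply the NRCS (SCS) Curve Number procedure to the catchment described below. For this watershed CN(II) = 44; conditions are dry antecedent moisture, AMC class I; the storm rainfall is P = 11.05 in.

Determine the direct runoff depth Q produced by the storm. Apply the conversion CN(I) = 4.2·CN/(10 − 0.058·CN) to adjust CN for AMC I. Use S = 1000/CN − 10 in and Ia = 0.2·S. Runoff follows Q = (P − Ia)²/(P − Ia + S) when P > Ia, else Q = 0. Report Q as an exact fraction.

Q = 10843849/15373380 in ≈ 0.705 in

Dry (AMC I): CN(I) = 4.2·44/(10 − 0.058·44) = (924/5)/(931/125) = 3300/133 ≈ 24.812
Retention S: 1000/CN − 10 with CN=24.812 → S = 1000/33 ≈ 30.303 in
Ia = 0.2S: 0.2·30.303 = 6.061 in (exactly 200/33)
Since P=11.050 > Ia=6.061: effective rainfall P−Ia = 3293/660 in
Q: (3293/660)² ÷ (23293/660) = 10843849/15373380 in (≈ 0.705 in)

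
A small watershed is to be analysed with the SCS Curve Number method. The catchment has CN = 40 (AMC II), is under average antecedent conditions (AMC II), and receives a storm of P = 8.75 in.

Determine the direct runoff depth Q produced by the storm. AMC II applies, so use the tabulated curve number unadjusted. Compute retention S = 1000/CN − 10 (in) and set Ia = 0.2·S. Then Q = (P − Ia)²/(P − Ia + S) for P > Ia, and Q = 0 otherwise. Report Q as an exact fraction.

Q = 529/332 in ≈ 1.593 in

CN(II) = 40; AMC II needs no correction.
Max retention: S = 1000/40 − 10 = 15 in (≈ 15.000 in)
Initial abstraction Ia = S/5 = 15/5 = 3 ≈ 3.000 in
P − Ia = 8.750 − 3.000 = 23/4 ≈ 5.750 in (> 0, runoff occurs)
Runoff Q = (P−Ia)²/(P−Ia+S) = (5.750)²/(5.750+15.000) = 529/332 ≈ 1.593 in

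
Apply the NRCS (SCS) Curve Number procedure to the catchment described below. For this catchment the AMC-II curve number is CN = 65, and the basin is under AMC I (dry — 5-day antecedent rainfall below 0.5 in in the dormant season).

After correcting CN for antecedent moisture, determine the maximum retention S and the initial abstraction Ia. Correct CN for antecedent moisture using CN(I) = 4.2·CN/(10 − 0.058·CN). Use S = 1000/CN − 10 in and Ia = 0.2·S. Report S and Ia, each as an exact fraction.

Adjust CN=65 to AMC I: 4.2·65/(10 − 0.058·65) → 273 ÷ (623/100) = 3900/89 ≈ 43.820
S = 1000/(3900/89) − 10 = 500/39 in ≈ 12.821 in
Initial abstraction Ia = S/5 = (500/39)/5 = 100/39 ≈ 2.564 in

S = 500/39 in ≈ 12.821 in; Ia = 100/39 in ≈ 2.564 in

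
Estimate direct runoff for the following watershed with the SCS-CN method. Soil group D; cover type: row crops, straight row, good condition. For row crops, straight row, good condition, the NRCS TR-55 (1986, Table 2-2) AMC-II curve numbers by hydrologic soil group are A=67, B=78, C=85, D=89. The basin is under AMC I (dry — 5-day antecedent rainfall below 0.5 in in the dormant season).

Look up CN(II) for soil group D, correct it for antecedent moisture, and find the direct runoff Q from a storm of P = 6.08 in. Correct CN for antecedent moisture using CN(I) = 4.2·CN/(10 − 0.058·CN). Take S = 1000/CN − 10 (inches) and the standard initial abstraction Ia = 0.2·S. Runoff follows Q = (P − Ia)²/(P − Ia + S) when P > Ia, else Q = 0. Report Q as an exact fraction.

Q = 8229675218/2301720225 in ≈ 3.575 in

NRCS table: row crops, straight row, good condition, soil group D → CN(II) = 89
Dry (AMC I): CN(I) = 4.2·89/(10 − 0.058·89) = (1869/5)/(2419/500) = 186900/2419 ≈ 77.263
Retention S: 1000/CN − 10 with CN=77.263 → S = 5500/1869 ≈ 2.943 in
Ia = 0.2S: 0.2·2.943 = 0.589 in (exactly 1100/1869)
P − Ia = 6.080 − 0.589 = 256588/46725 ≈ 5.491 in (> 0, runoff occurs)
Q: (256588/46725)² ÷ (394088/46725) = 8229675218/2301720225 in (≈ 3.575 in)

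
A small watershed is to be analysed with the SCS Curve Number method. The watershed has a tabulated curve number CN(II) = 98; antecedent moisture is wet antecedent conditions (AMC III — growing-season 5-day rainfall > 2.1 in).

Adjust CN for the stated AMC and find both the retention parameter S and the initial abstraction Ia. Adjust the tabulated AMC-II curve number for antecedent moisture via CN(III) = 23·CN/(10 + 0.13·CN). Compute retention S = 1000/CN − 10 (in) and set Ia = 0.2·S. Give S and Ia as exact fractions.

S = 100/1127 in ≈ 0.089 in; Ia = 20/1127 in ≈ 0.018 in

Wet (AMC III): CN(III) = 23·98/(10 + 0.13·98) = 2254/(1137/50) = 112700/1137 ≈ 99.120
S = 1000/(112700/1137) − 10 = 100/1127 in ≈ 0.089 in
Initial abstraction Ia = S/5 = (100/1127)/5 = 20/1127 ≈ 0.018 in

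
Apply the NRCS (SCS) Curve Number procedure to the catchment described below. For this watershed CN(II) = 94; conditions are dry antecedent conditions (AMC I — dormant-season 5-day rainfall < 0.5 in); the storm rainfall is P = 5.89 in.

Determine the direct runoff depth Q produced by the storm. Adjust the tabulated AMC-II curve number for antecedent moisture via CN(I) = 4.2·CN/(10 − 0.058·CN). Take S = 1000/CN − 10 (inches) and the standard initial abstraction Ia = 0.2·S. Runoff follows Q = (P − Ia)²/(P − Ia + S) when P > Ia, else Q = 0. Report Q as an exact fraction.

Dry (AMC I): CN(I) = 4.2·94/(10 − 0.058·94) = (1974/5)/(1137/250) = 32900/379 ≈ 86.807
S = 1000/(32900/379) − 10 = 500/329 in ≈ 1.520 in
Ia = 0.2·(500/329) = 100/329 in ≈ 0.304 in
P − Ia = 5.890 − 0.304 = 183781/32900 ≈ 5.586 in (> 0, runoff occurs)
Runoff Q = (P−Ia)²/(P−Ia+S) = (5.586)²/(5.586+1.520) = 33775455961/7691394900 ≈ 4.391 in

Q = 33775455961/7691394900 in ≈ 4.391 in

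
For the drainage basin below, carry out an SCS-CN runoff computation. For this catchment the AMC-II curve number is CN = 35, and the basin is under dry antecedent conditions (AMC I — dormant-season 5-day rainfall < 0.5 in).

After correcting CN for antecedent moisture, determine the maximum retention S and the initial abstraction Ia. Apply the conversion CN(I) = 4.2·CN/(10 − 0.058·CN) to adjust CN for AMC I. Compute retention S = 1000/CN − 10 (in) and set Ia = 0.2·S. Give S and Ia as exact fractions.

S = 6500/147 in ≈ 44.218 in; Ia = 1300/147 in ≈ 8.844 in

Adjust CN=35 to AMC I: 4.2·35/(10 − 0.058·35) → 147 ÷ (797/100) = 14700/797 ≈ 18.444
Retention S: 1000/CN − 10 with CN=18.444 → S = 6500/147 ≈ 44.218 in
Ia = 0.2·(6500/147) = 1300/147 in ≈ 8.844 in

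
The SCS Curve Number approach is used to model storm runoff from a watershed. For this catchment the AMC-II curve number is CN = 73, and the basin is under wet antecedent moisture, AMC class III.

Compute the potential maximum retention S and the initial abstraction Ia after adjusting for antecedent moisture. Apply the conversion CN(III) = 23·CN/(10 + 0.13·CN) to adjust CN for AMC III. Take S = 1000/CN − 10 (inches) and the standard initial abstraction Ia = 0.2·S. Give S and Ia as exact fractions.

Adjust CN=73 to AMC III: 23·73/(10 + 0.13·73) → 1679 ÷ (1949/100) = 167900/1949 ≈ 86.147
Retention S: 1000/CN − 10 with CN=86.147 → S = 2700/1679 ≈ 1.608 in
Initial abstraction Ia = S/5 = (2700/1679)/5 = 540/1679 ≈ 0.322 in

S = 2700/1679 in ≈ 1.608 in; Ia = 540/1679 in ≈ 0.322 in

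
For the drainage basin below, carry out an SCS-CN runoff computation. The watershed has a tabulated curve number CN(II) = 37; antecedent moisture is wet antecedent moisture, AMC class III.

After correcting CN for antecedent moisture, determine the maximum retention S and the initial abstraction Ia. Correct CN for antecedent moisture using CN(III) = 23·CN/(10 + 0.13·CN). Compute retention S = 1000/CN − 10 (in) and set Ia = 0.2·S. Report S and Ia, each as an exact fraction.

CN(III) from CN(II)=37: (23·37)/(10 + 0.13·37) = 85100/1481 ≈ 57.461
Retention S: 1000/CN − 10 with CN=57.461 → S = 6300/851 ≈ 7.403 in
Ia = 0.2S: 0.2·7.403 = 1.481 in (exactly 1260/851)

S = 6300/851 in ≈ 7.403 in; Ia = 1260/851 in ≈ 1.481 in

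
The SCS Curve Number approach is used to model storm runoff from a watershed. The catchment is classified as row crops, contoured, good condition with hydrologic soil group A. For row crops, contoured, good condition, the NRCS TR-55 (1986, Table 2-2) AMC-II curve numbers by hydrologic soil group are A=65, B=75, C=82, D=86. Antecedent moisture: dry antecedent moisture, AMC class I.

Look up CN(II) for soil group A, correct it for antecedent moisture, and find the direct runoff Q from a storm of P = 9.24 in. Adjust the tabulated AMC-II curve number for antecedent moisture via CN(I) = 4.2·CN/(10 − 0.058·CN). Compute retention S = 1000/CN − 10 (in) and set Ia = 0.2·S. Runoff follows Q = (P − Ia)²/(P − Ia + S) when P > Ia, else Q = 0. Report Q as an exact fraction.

NRCS table: row crops, contoured, good condition, soil group A → CN(II) = 65
CN(I) from CN(II)=65: (4.2·65)/(10 − 0.058·65) = 3900/89 ≈ 43.820
Retention S: 1000/CN − 10 with CN=43.820 → S = 500/39 ≈ 12.821 in
Ia = 0.2S: 0.2·12.821 = 2.564 in (exactly 100/39)
P − Ia = 9.240 − 2.564 = 6509/975 ≈ 6.676 in (> 0, runoff occurs)
Q: (6509/975)² ÷ (19009/975) = 42367081/18533775 in (≈ 2.286 in)

Q = 42367081/18533775 in ≈ 2.286 in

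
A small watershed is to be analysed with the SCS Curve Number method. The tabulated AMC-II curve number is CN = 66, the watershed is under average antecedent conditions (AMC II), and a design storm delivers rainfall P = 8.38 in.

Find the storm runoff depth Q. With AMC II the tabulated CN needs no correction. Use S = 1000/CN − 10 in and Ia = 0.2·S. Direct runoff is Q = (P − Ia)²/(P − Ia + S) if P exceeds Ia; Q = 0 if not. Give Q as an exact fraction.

Q = 147064129/34034550 in ≈ 4.321 in

Average conditions: CN = 66 (no AMC adjustment).
Max retention: S = 1000/66 − 10 = 170/33 in (≈ 5.152 in)
Ia = 0.2S: 0.2·5.152 = 1.030 in (exactly 34/33)
P − Ia = 8.380 − 1.030 = 12127/1650 ≈ 7.350 in (> 0, runoff occurs)
Runoff Q = (P−Ia)²/(P−Ia+S) = (7.350)²/(7.350+5.152) = 147064129/34034550 ≈ 4.321 in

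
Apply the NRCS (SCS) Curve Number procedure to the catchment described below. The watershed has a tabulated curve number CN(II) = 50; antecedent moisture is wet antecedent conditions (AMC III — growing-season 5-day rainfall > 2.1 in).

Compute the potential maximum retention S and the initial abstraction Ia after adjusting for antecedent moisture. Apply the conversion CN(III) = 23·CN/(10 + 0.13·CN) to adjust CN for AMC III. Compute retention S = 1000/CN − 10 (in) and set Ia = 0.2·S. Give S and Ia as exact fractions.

S = 100/23 in ≈ 4.348 in; Ia = 20/23 in ≈ 0.870 in

Adjust CN=50 to AMC III: 23·50/(10 + 0.13·50) → 1150 ÷ (33/2) = 2300/33 ≈ 69.697
Max retention: S = 1000/(2300/33) − 10 = 100/23 in (≈ 4.348 in)
Ia = 0.2S: 0.2·4.348 = 0.870 in (exactly 20/23)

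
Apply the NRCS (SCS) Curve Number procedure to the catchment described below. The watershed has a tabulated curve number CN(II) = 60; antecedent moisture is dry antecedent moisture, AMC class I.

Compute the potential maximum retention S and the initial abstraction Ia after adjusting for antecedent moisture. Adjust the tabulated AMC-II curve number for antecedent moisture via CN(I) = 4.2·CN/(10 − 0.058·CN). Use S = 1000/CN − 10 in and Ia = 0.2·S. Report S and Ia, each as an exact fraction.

Dry (AMC I): CN(I) = 4.2·60/(10 − 0.058·60) = 252/(163/25) = 6300/163 ≈ 38.650
S = 1000/(6300/163) − 10 = 1000/63 in ≈ 15.873 in
Ia = 0.2·(1000/63) = 200/63 in ≈ 3.175 in

S = 1000/63 in ≈ 15.873 in; Ia = 200/63 in ≈ 3.175 in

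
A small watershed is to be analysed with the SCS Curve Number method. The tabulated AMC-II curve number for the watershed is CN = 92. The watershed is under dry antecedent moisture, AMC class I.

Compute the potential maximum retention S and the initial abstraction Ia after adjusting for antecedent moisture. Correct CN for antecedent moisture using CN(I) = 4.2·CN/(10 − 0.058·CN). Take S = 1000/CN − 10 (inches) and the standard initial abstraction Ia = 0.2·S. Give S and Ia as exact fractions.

S = 1000/483 in ≈ 2.070 in; Ia = 200/483 in ≈ 0.414 in

Dry (AMC I): CN(I) = 4.2·92/(10 − 0.058·92) = (1932/5)/(583/125) = 48300/583 ≈ 82.847
Max retention: S = 1000/(48300/583) − 10 = 1000/483 in (≈ 2.070 in)
Ia = 0.2·(1000/483) = 200/483 in ≈ 0.414 in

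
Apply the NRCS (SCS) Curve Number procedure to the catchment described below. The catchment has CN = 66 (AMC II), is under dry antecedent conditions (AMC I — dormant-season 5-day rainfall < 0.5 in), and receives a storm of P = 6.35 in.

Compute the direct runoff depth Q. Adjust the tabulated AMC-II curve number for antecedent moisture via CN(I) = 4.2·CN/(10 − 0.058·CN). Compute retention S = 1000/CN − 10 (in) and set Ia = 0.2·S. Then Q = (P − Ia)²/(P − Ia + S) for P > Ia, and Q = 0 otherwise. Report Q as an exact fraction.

Q = 2917188121/3104792460 in ≈ 0.940 in

Adjust CN=66 to AMC I: 4.2·66/(10 − 0.058·66) → (1386/5) ÷ (1543/250) = 69300/1543 ≈ 44.913
S = 1000/(69300/1543) − 10 = 8500/693 in ≈ 12.266 in
Ia = 0.2S: 0.2·12.266 = 2.453 in (exactly 1700/693)
P − Ia = 6.350 − 2.453 = 54011/13860 ≈ 3.897 in (> 0, runoff occurs)
Q: (54011/13860)² ÷ (224011/13860) = 2917188121/3104792460 in (≈ 0.940 in)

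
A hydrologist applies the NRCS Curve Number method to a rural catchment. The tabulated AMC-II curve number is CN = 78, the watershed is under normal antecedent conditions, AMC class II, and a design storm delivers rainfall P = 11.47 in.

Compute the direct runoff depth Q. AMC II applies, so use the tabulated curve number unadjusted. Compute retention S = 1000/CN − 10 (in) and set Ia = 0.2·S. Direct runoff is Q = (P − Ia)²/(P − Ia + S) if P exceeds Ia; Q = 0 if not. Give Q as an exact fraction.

Average conditions: CN = 78 (no AMC adjustment).
Max retention: S = 1000/78 − 10 = 110/39 in (≈ 2.821 in)
Ia = 0.2S: 0.2·2.821 = 0.564 in (exactly 22/39)
Excess rainfall: 11.470 − 0.564 = 10.906 in; P > Ia so Q > 0
Runoff Q = (P−Ia)²/(P−Ia+S) = (10.906)²/(10.906+2.821) = 1809056089/208778700 ≈ 8.665 in

Q = 1809056089/208778700 in ≈ 8.665 in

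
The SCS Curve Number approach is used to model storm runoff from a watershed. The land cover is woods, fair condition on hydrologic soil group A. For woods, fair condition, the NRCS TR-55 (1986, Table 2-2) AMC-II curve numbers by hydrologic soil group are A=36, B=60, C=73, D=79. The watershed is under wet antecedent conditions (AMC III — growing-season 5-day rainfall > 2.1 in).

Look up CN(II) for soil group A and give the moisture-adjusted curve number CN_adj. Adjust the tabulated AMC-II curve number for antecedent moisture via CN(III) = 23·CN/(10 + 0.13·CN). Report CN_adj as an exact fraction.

CN_adj = 20700/367 ≈ 56.403

NRCS table: woods, fair condition, soil group A → CN(II) = 36
Adjust CN=36 to AMC III: 23·36/(10 + 0.13·36) → 828 ÷ (367/25) = 20700/367 ≈ 56.403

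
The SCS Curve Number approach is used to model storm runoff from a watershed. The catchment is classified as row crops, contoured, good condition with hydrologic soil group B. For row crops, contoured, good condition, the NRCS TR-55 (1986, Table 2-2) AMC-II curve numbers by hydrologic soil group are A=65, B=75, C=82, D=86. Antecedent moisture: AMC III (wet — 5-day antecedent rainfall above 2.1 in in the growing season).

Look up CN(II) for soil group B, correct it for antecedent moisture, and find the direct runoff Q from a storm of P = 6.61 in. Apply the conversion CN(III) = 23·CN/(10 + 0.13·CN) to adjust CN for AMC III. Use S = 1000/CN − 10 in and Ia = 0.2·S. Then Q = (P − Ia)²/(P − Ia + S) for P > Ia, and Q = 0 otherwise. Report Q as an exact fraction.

Q = 1901744881/369902100 in ≈ 5.141 in

NRCS table: row crops, contoured, good condition, soil group B → CN(II) = 75
Adjust CN=75 to AMC III: 23·75/(10 + 0.13·75) → 1725 ÷ (79/4) = 6900/79 ≈ 87.342
Max retention: S = 1000/(6900/79) − 10 = 100/69 in (≈ 1.449 in)
Ia = 0.2S: 0.2·1.449 = 0.290 in (exactly 20/69)
P − Ia = 6.610 − 0.290 = 43609/6900 ≈ 6.320 in (> 0, runoff occurs)
Runoff Q = (P−Ia)²/(P−Ia+S) = (6.320)²/(6.320+1.449) = 1901744881/369902100 ≈ 5.141 in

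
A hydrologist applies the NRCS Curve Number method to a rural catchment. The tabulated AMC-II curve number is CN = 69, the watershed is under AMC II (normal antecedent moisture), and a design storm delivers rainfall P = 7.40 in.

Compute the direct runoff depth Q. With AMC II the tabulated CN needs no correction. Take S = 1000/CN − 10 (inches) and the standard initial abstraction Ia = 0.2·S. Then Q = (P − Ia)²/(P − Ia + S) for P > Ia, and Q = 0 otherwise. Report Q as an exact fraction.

Q = 5031049/1308585 in ≈ 3.845 in

Average conditions: CN = 69 (no AMC adjustment).
Retention S: 1000/CN − 10 with CN=69.000 → S = 310/69 ≈ 4.493 in
Ia = 0.2S: 0.2·4.493 = 0.899 in (exactly 62/69)
Since P=7.400 > Ia=0.899: effective rainfall P−Ia = 2243/345 in
Q = (2243/345)²/((2243/345) + 310/69) = (5031049/119025)/(3793/345) = 5031049/1308585 in ≈ 3.845 in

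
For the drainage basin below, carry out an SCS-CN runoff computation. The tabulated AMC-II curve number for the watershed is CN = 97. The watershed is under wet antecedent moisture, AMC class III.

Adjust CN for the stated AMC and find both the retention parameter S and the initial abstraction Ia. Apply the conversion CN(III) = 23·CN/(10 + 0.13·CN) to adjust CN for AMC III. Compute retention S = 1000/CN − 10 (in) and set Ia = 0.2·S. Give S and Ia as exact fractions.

Adjust CN=97 to AMC III: 23·97/(10 + 0.13·97) → 2231 ÷ (2261/100) = 223100/2261 ≈ 98.673
Max retention: S = 1000/(223100/2261) − 10 = 300/2231 in (≈ 0.134 in)
Initial abstraction Ia = S/5 = (300/2231)/5 = 60/2231 ≈ 0.027 in

S = 300/2231 in ≈ 0.134 in; Ia = 60/2231 in ≈ 0.027 in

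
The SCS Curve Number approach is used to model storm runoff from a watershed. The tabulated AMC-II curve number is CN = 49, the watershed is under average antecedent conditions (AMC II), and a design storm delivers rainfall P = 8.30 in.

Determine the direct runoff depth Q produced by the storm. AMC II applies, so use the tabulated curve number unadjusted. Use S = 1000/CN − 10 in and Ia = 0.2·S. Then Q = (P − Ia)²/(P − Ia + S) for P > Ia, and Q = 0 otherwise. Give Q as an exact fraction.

CN(II) = 49; AMC II needs no correction.
Max retention: S = 1000/49 − 10 = 510/49 in (≈ 10.408 in)
Ia = 0.2·(510/49) = 102/49 in ≈ 2.082 in
Since P=8.300 > Ia=2.082: effective rainfall P−Ia = 3047/490 in
Q: (3047/490)² ÷ (8147/490) = 9284209/3992030 in (≈ 2.326 in)

Q = 9284209/3992030 in ≈ 2.326 in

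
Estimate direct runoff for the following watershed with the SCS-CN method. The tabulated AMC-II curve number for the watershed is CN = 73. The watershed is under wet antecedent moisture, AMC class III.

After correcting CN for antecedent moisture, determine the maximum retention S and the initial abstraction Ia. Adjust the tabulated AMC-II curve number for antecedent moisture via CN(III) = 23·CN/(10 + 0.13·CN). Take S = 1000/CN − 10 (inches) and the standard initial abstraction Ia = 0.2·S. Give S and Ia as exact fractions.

Wet (AMC III): CN(III) = 23·73/(10 + 0.13·73) = 1679/(1949/100) = 167900/1949 ≈ 86.147
Max retention: S = 1000/(167900/1949) − 10 = 2700/1679 in (≈ 1.608 in)
Ia = 0.2S: 0.2·1.608 = 0.322 in (exactly 540/1679)

S = 2700/1679 in ≈ 1.608 in; Ia = 540/1679 in ≈ 0.322 in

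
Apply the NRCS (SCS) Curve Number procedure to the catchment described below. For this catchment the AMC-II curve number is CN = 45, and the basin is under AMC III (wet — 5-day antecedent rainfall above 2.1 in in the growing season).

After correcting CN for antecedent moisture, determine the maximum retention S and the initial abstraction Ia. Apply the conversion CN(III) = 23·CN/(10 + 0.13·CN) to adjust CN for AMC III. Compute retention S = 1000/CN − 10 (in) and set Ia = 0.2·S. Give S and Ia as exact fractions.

S = 1100/207 in ≈ 5.314 in; Ia = 220/207 in ≈ 1.063 in

Wet (AMC III): CN(III) = 23·45/(10 + 0.13·45) = 1035/(317/20) = 20700/317 ≈ 65.300
S = 1000/(20700/317) − 10 = 1100/207 in ≈ 5.314 in
Ia = 0.2S: 0.2·5.314 = 1.063 in (exactly 220/207)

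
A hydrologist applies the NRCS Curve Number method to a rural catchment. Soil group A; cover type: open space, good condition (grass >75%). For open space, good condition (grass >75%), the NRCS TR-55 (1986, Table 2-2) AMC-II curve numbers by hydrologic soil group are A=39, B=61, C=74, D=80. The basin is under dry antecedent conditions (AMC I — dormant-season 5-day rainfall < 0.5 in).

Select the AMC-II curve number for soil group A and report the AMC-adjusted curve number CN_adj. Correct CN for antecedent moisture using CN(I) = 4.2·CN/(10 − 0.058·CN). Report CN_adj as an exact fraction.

NRCS table: open space, good condition (grass >75%), soil group A → CN(II) = 39
CN(I) from CN(II)=39: (4.2·39)/(10 − 0.058·39) = 81900/3869 ≈ 21.168

CN_adj = 81900/3869 ≈ 21.168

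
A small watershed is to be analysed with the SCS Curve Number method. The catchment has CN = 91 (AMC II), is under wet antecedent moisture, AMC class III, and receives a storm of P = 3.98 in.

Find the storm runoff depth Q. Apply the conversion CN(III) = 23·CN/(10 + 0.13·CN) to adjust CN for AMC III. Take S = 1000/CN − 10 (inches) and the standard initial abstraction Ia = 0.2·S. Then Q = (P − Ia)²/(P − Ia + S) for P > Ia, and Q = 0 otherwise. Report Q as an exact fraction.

Q = 166061955049/47354857550 in ≈ 3.507 in

Wet (AMC III): CN(III) = 23·91/(10 + 0.13·91) = 2093/(2183/100) = 209300/2183 ≈ 95.877
S = 1000/(209300/2183) − 10 = 900/2093 in ≈ 0.430 in
Ia = 0.2S: 0.2·0.430 = 0.086 in (exactly 180/2093)
Since P=3.980 > Ia=0.086: effective rainfall P−Ia = 407507/104650 in
Q: (407507/104650)² ÷ (452507/104650) = 166061955049/47354857550 in (≈ 3.507 in)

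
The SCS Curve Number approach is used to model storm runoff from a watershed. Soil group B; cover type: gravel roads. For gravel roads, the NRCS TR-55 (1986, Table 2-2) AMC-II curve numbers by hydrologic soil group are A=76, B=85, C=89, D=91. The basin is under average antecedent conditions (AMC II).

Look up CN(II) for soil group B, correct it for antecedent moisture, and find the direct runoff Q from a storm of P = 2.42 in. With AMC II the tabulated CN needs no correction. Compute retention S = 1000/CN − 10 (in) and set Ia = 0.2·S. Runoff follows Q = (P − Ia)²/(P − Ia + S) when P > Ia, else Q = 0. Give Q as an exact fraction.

NRCS table: gravel roads, soil group B → CN(II) = 85
Average conditions: CN = 85 (no AMC adjustment).
S = 1000/85 − 10 = 30/17 in ≈ 1.765 in
Initial abstraction Ia = S/5 = (30/17)/5 = 6/17 ≈ 0.353 in
Since P=2.420 > Ia=0.353: effective rainfall P−Ia = 1757/850 in
Q = (1757/850)²/((1757/850) + 30/17) = (3087049/722500)/(3257/850) = 3087049/2768450 in ≈ 1.115 in

Q = 3087049/2768450 in ≈ 1.115 in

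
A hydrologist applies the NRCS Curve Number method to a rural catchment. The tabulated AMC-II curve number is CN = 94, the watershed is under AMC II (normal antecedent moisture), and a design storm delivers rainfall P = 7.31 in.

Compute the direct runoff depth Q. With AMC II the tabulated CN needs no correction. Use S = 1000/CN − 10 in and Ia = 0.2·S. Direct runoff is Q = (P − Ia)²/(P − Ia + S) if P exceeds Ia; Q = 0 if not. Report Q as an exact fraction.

Average conditions: CN = 94 (no AMC adjustment).
S = 1000/94 − 10 = 30/47 in ≈ 0.638 in
Ia = 0.2·(30/47) = 6/47 in ≈ 0.128 in
P − Ia = 7.310 − 0.128 = 33757/4700 ≈ 7.182 in (> 0, runoff occurs)
Q: (33757/4700)² ÷ (36757/4700) = 1139535049/172757900 in (≈ 6.596 in)

Q = 1139535049/172757900 in ≈ 6.596 in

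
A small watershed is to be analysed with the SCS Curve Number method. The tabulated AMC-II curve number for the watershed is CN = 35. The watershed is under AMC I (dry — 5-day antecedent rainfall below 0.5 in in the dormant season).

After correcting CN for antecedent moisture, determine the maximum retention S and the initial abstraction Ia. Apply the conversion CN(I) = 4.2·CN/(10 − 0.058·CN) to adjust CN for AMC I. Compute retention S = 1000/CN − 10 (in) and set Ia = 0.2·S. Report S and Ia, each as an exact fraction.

S = 6500/147 in ≈ 44.218 in; Ia = 1300/147 in ≈ 8.844 in

Adjust CN=35 to AMC I: 4.2·35/(10 − 0.058·35) → 147 ÷ (797/100) = 14700/797 ≈ 18.444
Max retention: S = 1000/(14700/797) − 10 = 6500/147 in (≈ 44.218 in)
Initial abstraction Ia = S/5 = (6500/147)/5 = 1300/147 ≈ 8.844 in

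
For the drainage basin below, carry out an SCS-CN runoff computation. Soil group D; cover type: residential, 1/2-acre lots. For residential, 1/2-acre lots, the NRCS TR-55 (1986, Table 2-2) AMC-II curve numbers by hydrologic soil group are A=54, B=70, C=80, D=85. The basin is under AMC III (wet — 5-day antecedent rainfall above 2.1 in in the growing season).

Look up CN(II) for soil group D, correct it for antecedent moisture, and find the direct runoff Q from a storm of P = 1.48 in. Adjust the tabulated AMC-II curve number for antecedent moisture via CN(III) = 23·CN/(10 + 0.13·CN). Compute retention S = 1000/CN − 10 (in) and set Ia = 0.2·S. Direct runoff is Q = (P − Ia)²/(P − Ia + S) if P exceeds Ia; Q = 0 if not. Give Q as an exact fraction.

Q = 168143089/200064925 in ≈ 0.840 in

NRCS table: residential, 1/2-acre lots, soil group D → CN(II) = 85
Wet (AMC III): CN(III) = 23·85/(10 + 0.13·85) = 1955/(421/20) = 39100/421 ≈ 92.874
S = 1000/(39100/421) − 10 = 300/391 in ≈ 0.767 in
Ia = 0.2·(300/391) = 60/391 in ≈ 0.153 in
P − Ia = 1.480 − 0.153 = 12967/9775 ≈ 1.327 in (> 0, runoff occurs)
Runoff Q = (P−Ia)²/(P−Ia+S) = (1.327)²/(1.327+0.767) = 168143089/200064925 ≈ 0.840 in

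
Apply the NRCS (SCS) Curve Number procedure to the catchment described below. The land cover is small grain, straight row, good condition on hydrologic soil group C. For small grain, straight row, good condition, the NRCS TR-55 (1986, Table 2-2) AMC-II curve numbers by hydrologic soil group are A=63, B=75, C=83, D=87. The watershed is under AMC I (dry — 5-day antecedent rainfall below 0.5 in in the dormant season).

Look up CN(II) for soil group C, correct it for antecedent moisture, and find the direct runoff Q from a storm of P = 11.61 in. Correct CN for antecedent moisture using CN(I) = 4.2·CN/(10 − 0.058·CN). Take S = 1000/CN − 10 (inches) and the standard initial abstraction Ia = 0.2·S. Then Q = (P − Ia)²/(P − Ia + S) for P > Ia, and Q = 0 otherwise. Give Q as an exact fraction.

Q = 3435918226129/471241488900 in ≈ 7.291 in

NRCS table: small grain, straight row, good condition, soil group C → CN(II) = 83
Adjust CN=83 to AMC I: 4.2·83/(10 − 0.058·83) → (1743/5) ÷ (2593/500) = 174300/2593 ≈ 67.219
S = 1000/(174300/2593) − 10 = 8500/1743 in ≈ 4.877 in
Ia = 0.2S: 0.2·4.877 = 0.975 in (exactly 1700/1743)
P − Ia = 11.610 − 0.975 = 1853623/174300 ≈ 10.635 in (> 0, runoff occurs)
Q: (1853623/174300)² ÷ (2703623/174300) = 3435918226129/471241488900 in (≈ 7.291 in)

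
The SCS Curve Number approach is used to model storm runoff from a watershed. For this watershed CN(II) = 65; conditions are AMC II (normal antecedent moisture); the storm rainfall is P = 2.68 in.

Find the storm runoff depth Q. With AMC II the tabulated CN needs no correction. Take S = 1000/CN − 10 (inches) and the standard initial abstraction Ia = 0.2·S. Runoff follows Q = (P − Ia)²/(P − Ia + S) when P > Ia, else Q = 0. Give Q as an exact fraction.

Q = 271441/738075 in ≈ 0.368 in

Average conditions: CN = 65 (no AMC adjustment).
S = 1000/65 − 10 = 70/13 in ≈ 5.385 in
Ia = 0.2·(70/13) = 14/13 in ≈ 1.077 in
Excess rainfall: 2.680 − 1.077 = 1.603 in; P > Ia so Q > 0
Q: (521/325)² ÷ (2271/325) = 271441/738075 in (≈ 0.368 in)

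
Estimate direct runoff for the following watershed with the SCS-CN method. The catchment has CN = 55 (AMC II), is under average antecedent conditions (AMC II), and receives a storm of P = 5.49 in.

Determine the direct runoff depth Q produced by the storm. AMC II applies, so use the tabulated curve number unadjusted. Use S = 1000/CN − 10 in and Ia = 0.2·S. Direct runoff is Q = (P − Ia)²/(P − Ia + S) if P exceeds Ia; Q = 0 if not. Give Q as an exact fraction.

Average conditions: CN = 55 (no AMC adjustment).
S = 1000/55 − 10 = 90/11 in ≈ 8.182 in
Ia = 0.2S: 0.2·8.182 = 1.636 in (exactly 18/11)
Since P=5.490 > Ia=1.636: effective rainfall P−Ia = 4239/1100 in
Runoff Q = (P−Ia)²/(P−Ia+S) = (3.854)²/(3.854+8.182) = 1996569/1618100 ≈ 1.234 in

Q = 1996569/1618100 in ≈ 1.234 in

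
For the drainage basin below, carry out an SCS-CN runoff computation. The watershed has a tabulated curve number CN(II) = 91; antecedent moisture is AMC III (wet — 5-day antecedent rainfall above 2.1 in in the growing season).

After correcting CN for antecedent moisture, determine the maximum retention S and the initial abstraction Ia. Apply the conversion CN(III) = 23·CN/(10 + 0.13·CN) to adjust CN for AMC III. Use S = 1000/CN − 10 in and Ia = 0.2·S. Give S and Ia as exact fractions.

CN(III) from CN(II)=91: (23·91)/(10 + 0.13·91) = 209300/2183 ≈ 95.877
S = 1000/(209300/2183) − 10 = 900/2093 in ≈ 0.430 in
Initial abstraction Ia = S/5 = (900/2093)/5 = 180/2093 ≈ 0.086 in

S = 900/2093 in ≈ 0.430 in; Ia = 180/2093 in ≈ 0.086 in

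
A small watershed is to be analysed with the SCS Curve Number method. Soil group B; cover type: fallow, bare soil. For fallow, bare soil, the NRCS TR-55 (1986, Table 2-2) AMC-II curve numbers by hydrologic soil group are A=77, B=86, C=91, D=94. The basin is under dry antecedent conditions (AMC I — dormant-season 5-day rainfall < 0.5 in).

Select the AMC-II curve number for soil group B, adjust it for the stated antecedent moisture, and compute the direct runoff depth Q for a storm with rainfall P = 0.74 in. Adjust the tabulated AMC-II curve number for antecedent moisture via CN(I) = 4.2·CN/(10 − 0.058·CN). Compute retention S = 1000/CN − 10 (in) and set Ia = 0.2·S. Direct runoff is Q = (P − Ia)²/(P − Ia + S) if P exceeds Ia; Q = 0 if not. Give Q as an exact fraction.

Q = 0 in ≈ 0.000 in

NRCS table: fallow, bare soil, soil group B → CN(II) = 86
Adjust CN=86 to AMC I: 4.2·86/(10 − 0.058·86) → (1806/5) ÷ (1253/250) = 12900/179 ≈ 72.067
Retention S: 1000/CN − 10 with CN=72.067 → S = 500/129 ≈ 3.876 in
Ia = 0.2S: 0.2·3.876 = 0.775 in (exactly 100/129)
P = 0.740 ≤ Ia = 0.775 in: entire storm abstracted, Q = 0.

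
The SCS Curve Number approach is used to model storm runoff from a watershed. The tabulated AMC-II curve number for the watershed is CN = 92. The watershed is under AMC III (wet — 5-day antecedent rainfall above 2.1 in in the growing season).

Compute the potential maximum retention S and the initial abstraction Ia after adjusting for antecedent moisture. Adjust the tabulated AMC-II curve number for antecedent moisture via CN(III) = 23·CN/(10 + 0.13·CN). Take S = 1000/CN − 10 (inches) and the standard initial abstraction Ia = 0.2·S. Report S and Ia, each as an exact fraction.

Adjust CN=92 to AMC III: 23·92/(10 + 0.13·92) → 2116 ÷ (549/25) = 52900/549 ≈ 96.357
S = 1000/(52900/549) − 10 = 200/529 in ≈ 0.378 in
Initial abstraction Ia = S/5 = (200/529)/5 = 40/529 ≈ 0.076 in

S = 200/529 in ≈ 0.378 in; Ia = 40/529 in ≈ 0.076 in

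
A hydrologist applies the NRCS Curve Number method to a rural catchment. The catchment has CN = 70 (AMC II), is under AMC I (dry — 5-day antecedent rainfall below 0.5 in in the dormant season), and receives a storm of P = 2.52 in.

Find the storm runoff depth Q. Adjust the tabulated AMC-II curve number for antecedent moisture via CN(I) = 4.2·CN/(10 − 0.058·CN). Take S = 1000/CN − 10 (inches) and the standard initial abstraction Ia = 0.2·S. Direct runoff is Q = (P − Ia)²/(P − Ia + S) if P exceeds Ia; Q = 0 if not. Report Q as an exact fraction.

Q = 344569/16031575 in ≈ 0.021 in

CN(I) from CN(II)=70: (4.2·70)/(10 − 0.058·70) = 4900/99 ≈ 49.495
S = 1000/(4900/99) − 10 = 500/49 in ≈ 10.204 in
Ia = 0.2·(500/49) = 100/49 in ≈ 2.041 in
Since P=2.520 > Ia=2.041: effective rainfall P−Ia = 587/1225 in
Runoff Q = (P−Ia)²/(P−Ia+S) = (0.479)²/(0.479+10.204) = 344569/16031575 ≈ 0.021 in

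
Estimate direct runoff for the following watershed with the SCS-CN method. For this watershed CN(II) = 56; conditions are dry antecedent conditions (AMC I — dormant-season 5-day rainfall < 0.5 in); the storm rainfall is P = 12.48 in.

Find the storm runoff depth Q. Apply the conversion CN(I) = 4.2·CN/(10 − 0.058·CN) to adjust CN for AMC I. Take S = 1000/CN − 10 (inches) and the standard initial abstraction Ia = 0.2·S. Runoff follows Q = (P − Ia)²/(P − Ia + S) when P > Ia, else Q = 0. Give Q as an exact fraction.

Dry (AMC I): CN(I) = 4.2·56/(10 − 0.058·56) = (1176/5)/(844/125) = 7350/211 ≈ 34.834
Retention S: 1000/CN − 10 with CN=34.834 → S = 2750/147 ≈ 18.707 in
Initial abstraction Ia = S/5 = (2750/147)/5 = 550/147 ≈ 3.741 in
P − Ia = 12.480 − 3.741 = 32114/3675 ≈ 8.739 in (> 0, runoff occurs)
Runoff Q = (P−Ia)²/(P−Ia+S) = (8.739)²/(8.739+18.707) = 257827249/92668800 ≈ 2.782 in

Q = 257827249/92668800 in ≈ 2.782 in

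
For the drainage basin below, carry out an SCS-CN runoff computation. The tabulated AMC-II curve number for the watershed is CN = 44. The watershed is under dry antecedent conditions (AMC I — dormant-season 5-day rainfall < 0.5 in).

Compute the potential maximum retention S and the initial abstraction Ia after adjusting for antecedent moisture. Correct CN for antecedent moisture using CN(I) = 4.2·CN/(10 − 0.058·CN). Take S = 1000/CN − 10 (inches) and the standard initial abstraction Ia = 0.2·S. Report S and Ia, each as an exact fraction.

Adjust CN=44 to AMC I: 4.2·44/(10 − 0.058·44) → (924/5) ÷ (931/125) = 3300/133 ≈ 24.812
Max retention: S = 1000/(3300/133) − 10 = 1000/33 in (≈ 30.303 in)
Initial abstraction Ia = S/5 = (1000/33)/5 = 200/33 ≈ 6.061 in

S = 1000/33 in ≈ 30.303 in; Ia = 200/33 in ≈ 6.061 in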